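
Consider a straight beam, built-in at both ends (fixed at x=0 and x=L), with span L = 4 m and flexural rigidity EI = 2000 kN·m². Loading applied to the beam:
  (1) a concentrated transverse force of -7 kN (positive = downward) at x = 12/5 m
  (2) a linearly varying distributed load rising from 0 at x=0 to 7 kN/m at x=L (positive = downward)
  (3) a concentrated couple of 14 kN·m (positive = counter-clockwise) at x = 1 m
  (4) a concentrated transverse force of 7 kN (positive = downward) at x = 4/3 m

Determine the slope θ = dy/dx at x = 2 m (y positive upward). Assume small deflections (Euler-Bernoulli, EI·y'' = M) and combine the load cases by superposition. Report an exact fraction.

θ(2) = -3829/54000000 rad

Load 1 — point force P=-7 kN at a=12/5 m (b=L-a=8/5):
  θ_1 = -Pb²x(2aL-(3a+b)x)/(2L³EI)  [x≤a] = -(-7)·(8/5)²·2·(2·(12/5)·4-(3·(12/5)+(8/5))·2)/(2·4³·2000) = 7/31250 rad
Load 2 — triangular load w₀=7 kN/m (0→w₀ over full span):
  θ_2 = -w₀(2x(L-x)(L-2x)(x+2L)+x²(L-x)²)/(120LEI) = -7·(2·2·(4-2)·(4-2·2)·(2+2·4)+2²·(4-2)²)/(120·4·2000) = -7/60000 rad
Load 3 — applied couple M₀=14 kN·m at a=1 m (b=L-a=3):
  θ_3 = (R_Ax²/2 - M_Ax - M₀(x-a))/EI  [x>a] with R_A=63/16, M_A=-21/8 = ((63/16)·2²/2 - (-21/8)·2 - 14·(2-1))/2000 = -7/16000 rad
Load 4 — point force P=7 kN at a=4/3 m (b=L-a=8/3):
  θ_4 = Pa²(L-x)(2bL-(3b+a)(L-x))/(2L³EI)  [x>a] = 7·(4/3)²·(4-2)·(2·(8/3)·4-(3·(8/3)+(4/3))·(4-2))/(2·4³·2000) = 7/27000 rad
Superposition: θ = Σ θ_i = -3829/54000000 rad ≈ -0.000071 rad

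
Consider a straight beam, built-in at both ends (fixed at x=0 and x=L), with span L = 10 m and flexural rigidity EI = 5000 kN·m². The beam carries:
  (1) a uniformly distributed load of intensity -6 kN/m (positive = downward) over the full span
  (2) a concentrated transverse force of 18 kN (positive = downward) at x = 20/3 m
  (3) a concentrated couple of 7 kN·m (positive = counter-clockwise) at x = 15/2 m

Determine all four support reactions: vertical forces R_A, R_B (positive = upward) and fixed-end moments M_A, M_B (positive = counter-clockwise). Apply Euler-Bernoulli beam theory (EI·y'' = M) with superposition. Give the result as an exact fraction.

R_A = -5891/240 kN, M_A = -1655/48 kN·m, R_B = -4189/240 kN, M_B = 1057/48 kN·m

Load 1 — uniform load w=-6 kN/m over full span:
  R_A = wL/2 = (-6)·10/2 = -30 kN
  M_A = wL²/12 = (-6)·10²/12 = -50 kN·m
  R_B = wL/2 = (-6)·10/2 = -30 kN
  M_B = -wL²/12 = -(-6)·10²/12 = 50 kN·m
Load 2 — point force P=18 kN at a=20/3 m (b=L-a=10/3):
  R_A = Pb²(3a+b)/L³ = 18·(10/3)²·(3·(20/3)+(10/3))/10³ = 14/3 kN
  M_A = Pab²/L² = 18·(20/3)·(10/3)²/10² = 40/3 kN·m
  R_B = Pa²(a+3b)/L³ = 18·(20/3)²·((20/3)+3·(10/3))/10³ = 40/3 kN
  M_B = -Pa²b/L² = -18·(20/3)²·(10/3)/10² = -80/3 kN·m
Load 3 — applied couple M₀=7 kN·m at a=15/2 m (b=L-a=5/2):
  R_A = 6M₀ab/L³ = 6·7·(15/2)·(5/2)/10³ = 63/80 kN
  M_A = M₀b(2a-b)/L² = 7·(5/2)·(2·(15/2)-(5/2))/10² = 35/16 kN·m
  R_B = -6M₀ab/L³ = -6·7·(15/2)·(5/2)/10³ = -63/80 kN
  M_B = M₀a(2b-a)/L² = 7·(15/2)·(2·(5/2)-(15/2))/10² = -21/16 kN·m
Superposition: R_A = -5891/240 kN, M_A = -1655/48 kN·m, R_B = -4189/240 kN, M_B = 1057/48 kN·m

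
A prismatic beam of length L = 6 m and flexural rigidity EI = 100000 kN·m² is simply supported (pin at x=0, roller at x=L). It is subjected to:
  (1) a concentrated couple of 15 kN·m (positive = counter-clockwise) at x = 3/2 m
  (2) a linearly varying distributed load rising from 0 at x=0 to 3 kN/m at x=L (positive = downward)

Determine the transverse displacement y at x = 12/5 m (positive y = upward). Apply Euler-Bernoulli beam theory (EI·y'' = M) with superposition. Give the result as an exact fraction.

Load 1 — applied couple M₀=15 kN·m at a=3/2 m (b=L-a=9/2):
  y_1 = (M₀x³/(6L)-M₀(x-a)²/2+C₁x)/EI  [x>a] with C₁=M₀(3b²-L²)/(6L)=165/16 = (15·(12/5)³/(6·6)-15·((12/5)-(3/2))²/2+(165/16)·(12/5))/100000 = 4887/20000000 m
Load 2 — triangular load w₀=3 kN/m (0→w₀ over full span):
  y_2 = -w₀x(7L⁴-10L²x²+3x⁴)/(360LEI) = -3·(12/5)·(7·6⁴-10·6²·(12/5)²+3·(12/5)⁴)/(360·6·100000) = -92421/390625000 m
Superposition: y = Σ y_i = 96903/12500000000 m ≈ 0.000008 m

y(12/5) = 96903/12500000000 m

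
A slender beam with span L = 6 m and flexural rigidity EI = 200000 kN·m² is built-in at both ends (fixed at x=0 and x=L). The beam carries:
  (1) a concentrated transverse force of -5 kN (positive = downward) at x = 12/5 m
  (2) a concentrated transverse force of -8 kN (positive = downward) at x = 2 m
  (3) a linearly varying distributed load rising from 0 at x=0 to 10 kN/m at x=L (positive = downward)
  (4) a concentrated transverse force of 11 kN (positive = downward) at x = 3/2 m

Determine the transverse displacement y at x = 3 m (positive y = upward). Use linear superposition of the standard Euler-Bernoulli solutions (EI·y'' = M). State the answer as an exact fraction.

Load 1 — point force P=-5 kN at a=12/5 m (b=L-a=18/5):
  y_1 = -Pa²(L-x)²(3bL-(3b+a)(L-x))/(6L³EI)  [x>a] = -(-5)·(12/5)²·(6-3)²·(3·(18/5)·6-(3·(18/5)+(12/5))·(6-3))/(6·6³·200000) = 63/2500000 m
Load 2 — point force P=-8 kN at a=2 m (b=L-a=4):
  y_2 = -Pa²(L-x)²(3bL-(3b+a)(L-x))/(6L³EI)  [x>a] = -(-8)·2²·(6-3)²·(3·4·6-(3·4+2)·(6-3))/(6·6³·200000) = 1/30000 m
Load 3 — triangular load w₀=10 kN/m (0→w₀ over full span):
  y_3 = -w₀x²(L-x)²(x+2L)/(120LEI) = -10·3²·(6-3)²·(3+2·6)/(120·6·200000) = -27/320000 m
Load 4 — point force P=11 kN at a=3/2 m (b=L-a=9/2):
  y_4 = -Pa²(L-x)²(3bL-(3b+a)(L-x))/(6L³EI)  [x>a] = -11·(3/2)²·(6-3)²·(3·(9/2)·6-(3·(9/2)+(3/2))·(6-3))/(6·6³·200000) = -99/3200000 m
Superposition: y = Σ y_i = -13627/240000000 m ≈ -0.000057 m

y(3) = -13627/240000000 m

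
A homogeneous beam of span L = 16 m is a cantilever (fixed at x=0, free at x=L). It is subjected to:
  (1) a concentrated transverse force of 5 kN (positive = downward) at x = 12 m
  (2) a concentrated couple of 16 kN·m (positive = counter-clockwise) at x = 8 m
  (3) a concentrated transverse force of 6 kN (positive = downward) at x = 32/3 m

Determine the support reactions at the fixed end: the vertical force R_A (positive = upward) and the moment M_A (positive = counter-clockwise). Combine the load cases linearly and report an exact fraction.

R_A = 11 kN, M_A = 108 kN·m

Load 1 — point force P=5 kN at a=12 m (b=L-a=4):
  R_A = P = 5 kN
  M_A = Pa = 5·12 = 60 kN·m
Load 2 — applied couple M₀=16 kN·m at a=8 m (b=L-a=8):
  R_A = 0 kN
  M_A = -M₀ = -16 kN·m
Load 3 — point force P=6 kN at a=32/3 m (b=L-a=16/3):
  R_A = P = 6 kN
  M_A = Pa = 6·(32/3) = 64 kN·m
Superposition: R_A = 11 kN, M_A = 108 kN·m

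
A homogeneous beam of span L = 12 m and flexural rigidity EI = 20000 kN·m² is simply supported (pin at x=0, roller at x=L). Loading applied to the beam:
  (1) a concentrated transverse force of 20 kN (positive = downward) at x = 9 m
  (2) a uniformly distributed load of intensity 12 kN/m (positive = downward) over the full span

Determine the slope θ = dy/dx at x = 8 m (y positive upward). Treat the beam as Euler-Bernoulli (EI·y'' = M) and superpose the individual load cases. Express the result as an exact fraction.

Load 1 — point force P=20 kN at a=9 m (b=L-a=3):
  θ_1 = -Pb(L²-b²-3x²)/(6LEI)  [x≤a] = -20·3·(12²-3²-3·8²)/(6·12·20000) = 19/8000 rad
Load 2 — uniform load w=12 kN/m over full span:
  θ_2 = -w(L³-6Lx²+4x³)/(24EI) = -12·(12³-6·12·8²+4·8³)/(24·20000) = 13/625 rad
Superposition: θ = Σ θ_i = 927/40000 rad ≈ 0.023175 rad

θ(8) = 927/40000 rad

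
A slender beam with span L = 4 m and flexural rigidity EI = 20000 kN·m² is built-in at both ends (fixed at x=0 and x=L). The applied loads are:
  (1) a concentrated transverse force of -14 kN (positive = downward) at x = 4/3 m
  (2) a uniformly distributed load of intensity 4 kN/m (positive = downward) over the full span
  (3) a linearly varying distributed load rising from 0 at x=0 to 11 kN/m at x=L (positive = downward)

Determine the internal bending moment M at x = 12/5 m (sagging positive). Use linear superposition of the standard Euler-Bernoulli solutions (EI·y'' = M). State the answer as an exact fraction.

Load 1 — point force P=-14 kN at a=4/3 m (b=L-a=8/3):
  M_1 = Pa²(a+3b)(L-x)/L³ - Pa²b/L²  [x>a] = (-14)·(4/3)²·((4/3)+3·(8/3))·(4-(12/5))/4³ - (-14)·(4/3)²·(8/3)/4² = -224/135 kN·m
Load 2 — uniform load w=4 kN/m over full span:
  M_2 = wLx/2 - wL²/12 - wx²/2 = 4·4·(12/5)/2 - 4·4²/12 - 4·(12/5)²/2 = 176/75 kN·m
Load 3 — triangular load w₀=11 kN/m (0→w₀ over full span):
  M_3 = 3w₀Lx/20 - w₀L²/30 - w₀x³/(6L) = 3·11·4·(12/5)/20 - 11·4²/30 - 11·(12/5)³/(6·4) = 1364/375 kN·m
Superposition: M = Σ M_i = 14596/3375 kN·m ≈ 4.324741 kN·m

M(12/5) = 14596/3375 kN·m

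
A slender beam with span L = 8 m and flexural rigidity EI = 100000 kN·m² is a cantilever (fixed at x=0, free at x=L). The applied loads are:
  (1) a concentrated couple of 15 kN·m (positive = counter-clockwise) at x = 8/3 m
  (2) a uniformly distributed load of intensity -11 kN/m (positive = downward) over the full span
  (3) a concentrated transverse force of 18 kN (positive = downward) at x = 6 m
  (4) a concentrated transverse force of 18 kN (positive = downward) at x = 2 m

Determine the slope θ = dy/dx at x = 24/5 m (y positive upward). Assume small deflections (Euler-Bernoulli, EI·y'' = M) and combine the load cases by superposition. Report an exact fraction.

Load 1 — applied couple M₀=15 kN·m at a=8/3 m (b=L-a=16/3):
  θ_1 = M₀a/EI  [x>a] = 15·(8/3)/100000 = 1/2500 rad
Load 2 — uniform load w=-11 kN/m over full span:
  θ_2 = -wx(x²-3Lx+3L²)/(6EI) = -(-11)·(24/5)·((24/5)²-3·8·(24/5)+3·8²)/(6·100000) = 3432/390625 rad
Load 3 — point force P=18 kN at a=6 m (b=L-a=2):
  θ_3 = -Px(2a-x)/(2EI)  [x≤a] = -18·(24/5)·(2·6-(24/5))/(2·100000) = -243/78125 rad
Load 4 — point force P=18 kN at a=2 m (b=L-a=6):
  θ_4 = -Pa²/(2EI)  [x>a] = -18·2²/(2·100000) = -9/25000 rad
Superposition: θ = Σ θ_i = 17861/3125000 rad ≈ 0.005716 rad

θ(24/5) = 17861/3125000 rad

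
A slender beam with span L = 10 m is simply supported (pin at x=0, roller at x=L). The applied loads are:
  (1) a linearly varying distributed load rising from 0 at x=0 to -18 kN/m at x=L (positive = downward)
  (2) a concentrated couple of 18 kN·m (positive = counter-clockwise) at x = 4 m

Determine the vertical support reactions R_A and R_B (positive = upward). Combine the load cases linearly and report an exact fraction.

Load 1 — triangular load w₀=-18 kN/m (0→w₀ over full span):
  R_A = w₀L/6 = (-18)·10/6 = -30 kN
  R_B = w₀L/3 = (-18)·10/3 = -60 kN
Load 2 — applied couple M₀=18 kN·m at a=4 m (b=L-a=6):
  R_A = M₀/L = 18/10 = 9/5 kN
  R_B = -M₀/L = -18/10 = -9/5 kN
Superposition: R_A = -141/5 kN, R_B = -309/5 kN

R_A = -141/5 kN, R_B = -309/5 kN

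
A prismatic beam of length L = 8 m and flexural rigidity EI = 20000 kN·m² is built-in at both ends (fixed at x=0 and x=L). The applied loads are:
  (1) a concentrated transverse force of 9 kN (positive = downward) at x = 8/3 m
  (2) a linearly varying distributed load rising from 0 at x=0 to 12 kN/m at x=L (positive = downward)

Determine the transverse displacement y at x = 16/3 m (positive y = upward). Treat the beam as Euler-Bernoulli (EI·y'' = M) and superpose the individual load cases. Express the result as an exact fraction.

Load 1 — point force P=9 kN at a=8/3 m (b=L-a=16/3):
  y_1 = -Pa²(L-x)²(3bL-(3b+a)(L-x))/(6L³EI)  [x>a] = -9·(8/3)²·(8-(16/3))²·(3·(16/3)·8-(3·(16/3)+(8/3))·(8-(16/3)))/(6·8³·20000) = -88/151875 m
Load 2 — triangular load w₀=12 kN/m (0→w₀ over full span):
  y_2 = -w₀x²(L-x)²(x+2L)/(120LEI) = -12·(16/3)²·(8-(16/3))²·((16/3)+2·8)/(120·8·20000) = -2048/759375 m
Superposition: y = Σ y_i = -2488/759375 m ≈ -0.003276 m

y(16/3) = -2488/759375 m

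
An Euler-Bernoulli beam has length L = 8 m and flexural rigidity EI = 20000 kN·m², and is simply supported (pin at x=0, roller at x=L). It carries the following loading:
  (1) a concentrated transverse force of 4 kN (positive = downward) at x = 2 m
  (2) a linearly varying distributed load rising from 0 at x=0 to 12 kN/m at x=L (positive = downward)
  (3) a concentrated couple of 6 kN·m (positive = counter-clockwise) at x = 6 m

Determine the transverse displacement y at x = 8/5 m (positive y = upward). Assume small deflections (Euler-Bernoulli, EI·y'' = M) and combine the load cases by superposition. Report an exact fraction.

y(8/5) = -822637/78125000 m

Load 1 — point force P=4 kN at a=2 m (b=L-a=6):
  y_1 = -Pbx(L²-b²-x²)/(6LEI)  [x≤a] = -4·6·(8/5)·(8²-6²-(8/5)²)/(6·8·20000) = -159/156250 m
Load 2 — triangular load w₀=12 kN/m (0→w₀ over full span):
  y_2 = -w₀x(7L⁴-10L²x²+3x⁴)/(360LEI) = -12·(8/5)·(7·8⁴-10·8²·(8/5)²+3·(8/5)⁴)/(360·8·20000) = -88064/9765625 m
Load 3 — applied couple M₀=6 kN·m at a=6 m (b=L-a=2):
  y_3 = (M₀x³/(6L)+C₁x)/EI  [x≤a] with C₁=M₀(3b²-L²)/(6L)=-13/2 = (6·(8/5)³/(6·8)+(-13/2)·(8/5))/20000 = -309/625000 m
Superposition: y = Σ y_i = -822637/78125000 m ≈ -0.010530 m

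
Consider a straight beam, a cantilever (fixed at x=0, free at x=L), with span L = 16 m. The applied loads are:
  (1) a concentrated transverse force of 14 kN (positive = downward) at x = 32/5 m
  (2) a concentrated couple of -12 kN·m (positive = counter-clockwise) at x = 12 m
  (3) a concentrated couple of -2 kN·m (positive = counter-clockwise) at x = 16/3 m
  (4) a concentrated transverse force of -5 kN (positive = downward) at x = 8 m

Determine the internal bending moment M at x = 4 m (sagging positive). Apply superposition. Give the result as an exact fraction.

Load 1 — point force P=14 kN at a=32/5 m (b=L-a=48/5):
  M_1 = -P(a-x)  [x≤a] = -14·((32/5)-4) = -168/5 kN·m
Load 2 — applied couple M₀=-12 kN·m at a=12 m (b=L-a=4):
  M_2 = M₀  [x≤a] = (-12) = -12 kN·m
Load 3 — applied couple M₀=-2 kN·m at a=16/3 m (b=L-a=32/3):
  M_3 = M₀  [x≤a] = (-2) = -2 kN·m
Load 4 — point force P=-5 kN at a=8 m (b=L-a=8):
  M_4 = -P(a-x)  [x≤a] = -(-5)·(8-4) = 20 kN·m
Superposition: M = Σ M_i = -138/5 kN·m ≈ -27.600000 kN·m

M(4) = -138/5 kN·m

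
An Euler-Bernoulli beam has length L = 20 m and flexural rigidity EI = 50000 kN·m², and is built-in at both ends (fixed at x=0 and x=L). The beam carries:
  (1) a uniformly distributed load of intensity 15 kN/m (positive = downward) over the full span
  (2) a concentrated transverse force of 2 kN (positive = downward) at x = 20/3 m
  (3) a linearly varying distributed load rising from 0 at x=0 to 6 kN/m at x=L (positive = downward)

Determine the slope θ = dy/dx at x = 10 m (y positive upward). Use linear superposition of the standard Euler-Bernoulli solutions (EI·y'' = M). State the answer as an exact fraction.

θ(10) = -23/54000 rad

Load 1 — uniform load w=15 kN/m over full span:
  θ_1 = -wx(L-x)(L-2x)/(12EI) = -15·10·(20-10)·(20-2·10)/(12·50000) = 0 rad
Load 2 — point force P=2 kN at a=20/3 m (b=L-a=40/3):
  θ_2 = Pa²(L-x)(2bL-(3b+a)(L-x))/(2L³EI)  [x>a] = 2·(20/3)²·(20-10)·(2·(40/3)·20-(3·(40/3)+(20/3))·(20-10))/(2·20³·50000) = 1/13500 rad
Load 3 — triangular load w₀=6 kN/m (0→w₀ over full span):
  θ_3 = -w₀(2x(L-x)(L-2x)(x+2L)+x²(L-x)²)/(120LEI) = -6·(2·10·(20-10)·(20-2·10)·(10+2·20)+10²·(20-10)²)/(120·20·50000) = -1/2000 rad
Superposition: θ = Σ θ_i = -23/54000 rad ≈ -0.000426 rad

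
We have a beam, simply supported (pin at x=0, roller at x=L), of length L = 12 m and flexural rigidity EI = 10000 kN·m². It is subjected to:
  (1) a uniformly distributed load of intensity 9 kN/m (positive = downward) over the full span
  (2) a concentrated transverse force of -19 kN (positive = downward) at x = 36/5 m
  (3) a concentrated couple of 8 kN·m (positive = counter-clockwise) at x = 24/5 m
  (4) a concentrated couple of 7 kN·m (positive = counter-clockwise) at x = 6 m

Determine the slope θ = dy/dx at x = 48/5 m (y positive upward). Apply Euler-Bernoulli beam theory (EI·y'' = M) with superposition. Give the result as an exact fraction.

θ(48/5) = 90681/2500000 rad

Load 1 — uniform load w=9 kN/m over full span:
  θ_1 = -w(L³-6Lx²+4x³)/(24EI) = -9·(12³-6·12·(48/5)²+4·(48/5)³)/(24·10000) = 8019/156250 rad
Load 2 — point force P=-19 kN at a=36/5 m (b=L-a=24/5):
  θ_2 = -Pa(2L²-6Lx+3x²+a²)/(6LEI)  [x>a] = -(-19)·(36/5)·(2·12²-6·12·(48/5)+3·(48/5)²+(36/5)²)/(6·12·10000) = -2223/156250 rad
Load 3 — applied couple M₀=8 kN·m at a=24/5 m (b=L-a=36/5):
  θ_3 = (M₀x²/(2L)-M₀(x-a)+C₁)/EI  [x>a] with C₁=M₀(3b²-L²)/(6L)=32/25 = (8·(48/5)²/(2·12)-8·((48/5)-(24/5))+(32/25))/10000 = -2/3125 rad
Load 4 — applied couple M₀=7 kN·m at a=6 m (b=L-a=6):
  θ_4 = (M₀x²/(2L)-M₀(x-a)+C₁)/EI  [x>a] with C₁=M₀(3b²-L²)/(6L)=-7/2 = (7·(48/5)²/(2·12)-7·((48/5)-6)+(-7/2))/10000 = -91/500000 rad
Superposition: θ = Σ θ_i = 90681/2500000 rad ≈ 0.036272 rad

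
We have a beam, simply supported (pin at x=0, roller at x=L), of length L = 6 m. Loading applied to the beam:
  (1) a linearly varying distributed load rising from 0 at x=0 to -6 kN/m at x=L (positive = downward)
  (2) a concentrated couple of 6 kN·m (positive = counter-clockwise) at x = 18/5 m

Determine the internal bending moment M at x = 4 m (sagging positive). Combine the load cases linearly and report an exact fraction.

Load 1 — triangular load w₀=-6 kN/m (0→w₀ over full span):
  M_1 = w₀Lx/6 - w₀x³/(6L) = (-6)·6·4/6 - (-6)·4³/(6·6) = -40/3 kN·m
Load 2 — applied couple M₀=6 kN·m at a=18/5 m (b=L-a=12/5):
  M_2 = M₀x/L - M₀  [x>a] = 6·4/6 - 6 = -2 kN·m
Superposition: M = Σ M_i = -46/3 kN·m ≈ -15.333333 kN·m

M(4) = -46/3 kN·m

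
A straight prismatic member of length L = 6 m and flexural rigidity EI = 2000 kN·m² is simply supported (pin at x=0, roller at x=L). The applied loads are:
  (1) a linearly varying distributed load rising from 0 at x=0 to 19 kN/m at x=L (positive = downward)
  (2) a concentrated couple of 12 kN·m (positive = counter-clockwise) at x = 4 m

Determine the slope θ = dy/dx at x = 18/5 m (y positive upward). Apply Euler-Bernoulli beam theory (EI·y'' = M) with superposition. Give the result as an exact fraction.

θ(18/5) = 4081/312500 rad

Load 1 — triangular load w₀=19 kN/m (0→w₀ over full span):
  θ_1 = -w₀(7L⁴-30L²x²+15x⁴)/(360LEI) = -19·(7·6⁴-30·6²·(18/5)²+15·(18/5)⁴)/(360·6·2000) = 1653/156250 rad
Load 2 — applied couple M₀=12 kN·m at a=4 m (b=L-a=2):
  θ_2 = (M₀x²/(2L)+C₁)/EI  [x≤a] with C₁=M₀(3b²-L²)/(6L)=-8 = (12·(18/5)²/(2·6)+(-8))/2000 = 31/12500 rad
Superposition: θ = Σ θ_i = 4081/312500 rad ≈ 0.013059 rad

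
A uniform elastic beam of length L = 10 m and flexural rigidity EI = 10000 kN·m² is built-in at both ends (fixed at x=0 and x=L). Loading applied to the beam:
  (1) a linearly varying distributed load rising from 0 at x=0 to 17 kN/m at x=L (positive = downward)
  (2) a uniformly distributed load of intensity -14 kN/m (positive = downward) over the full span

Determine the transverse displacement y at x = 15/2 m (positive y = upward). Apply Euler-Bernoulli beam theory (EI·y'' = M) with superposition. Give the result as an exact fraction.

Load 1 — triangular load w₀=17 kN/m (0→w₀ over full span):
  y_1 = -w₀x²(L-x)²(x+2L)/(120LEI) = -17·(15/2)²·(10-(15/2))²·((15/2)+2·10)/(120·10·10000) = -561/40960 m
Load 2 — uniform load w=-14 kN/m over full span:
  y_2 = -wx²(L-x)²/(24EI) = -(-14)·(15/2)²·(10-(15/2))²/(24·10000) = 21/1024 m
Superposition: y = Σ y_i = 279/40960 m ≈ 0.006812 m

y(15/2) = 279/40960 m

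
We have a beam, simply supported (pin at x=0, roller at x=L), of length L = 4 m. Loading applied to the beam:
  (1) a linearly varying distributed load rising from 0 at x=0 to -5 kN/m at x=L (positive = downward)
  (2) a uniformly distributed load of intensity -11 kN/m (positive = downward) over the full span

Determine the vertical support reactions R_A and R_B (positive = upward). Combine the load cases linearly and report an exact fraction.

R_A = -76/3 kN, R_B = -86/3 kN

Load 1 — triangular load w₀=-5 kN/m (0→w₀ over full span):
  R_A = w₀L/6 = (-5)·4/6 = -10/3 kN
  R_B = w₀L/3 = (-5)·4/3 = -20/3 kN
Load 2 — uniform load w=-11 kN/m over full span:
  R_A = wL/2 = (-11)·4/2 = -22 kN
  R_B = wL/2 = (-11)·4/2 = -22 kN
Superposition: R_A = -76/3 kN, R_B = -86/3 kN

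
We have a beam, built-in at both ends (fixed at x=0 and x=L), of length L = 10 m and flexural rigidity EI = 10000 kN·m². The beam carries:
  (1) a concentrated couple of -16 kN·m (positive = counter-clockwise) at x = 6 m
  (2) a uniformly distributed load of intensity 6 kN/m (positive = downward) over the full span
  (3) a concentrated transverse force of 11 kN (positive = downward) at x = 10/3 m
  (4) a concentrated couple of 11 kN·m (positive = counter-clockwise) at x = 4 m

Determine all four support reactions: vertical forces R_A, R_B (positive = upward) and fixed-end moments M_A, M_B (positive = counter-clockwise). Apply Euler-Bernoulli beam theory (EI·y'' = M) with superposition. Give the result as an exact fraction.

Load 1 — applied couple M₀=-16 kN·m at a=6 m (b=L-a=4):
  R_A = 6M₀ab/L³ = 6·(-16)·6·4/10³ = -288/125 kN
  M_A = M₀b(2a-b)/L² = (-16)·4·(2·6-4)/10² = -128/25 kN·m
  R_B = -6M₀ab/L³ = -6·(-16)·6·4/10³ = 288/125 kN
  M_B = M₀a(2b-a)/L² = (-16)·6·(2·4-6)/10² = -48/25 kN·m
Load 2 — uniform load w=6 kN/m over full span:
  R_A = wL/2 = 6·10/2 = 30 kN
  M_A = wL²/12 = 6·10²/12 = 50 kN·m
  R_B = wL/2 = 6·10/2 = 30 kN
  M_B = -wL²/12 = -6·10²/12 = -50 kN·m
Load 3 — point force P=11 kN at a=10/3 m (b=L-a=20/3):
  R_A = Pb²(3a+b)/L³ = 11·(20/3)²·(3·(10/3)+(20/3))/10³ = 220/27 kN
  M_A = Pab²/L² = 11·(10/3)·(20/3)²/10² = 440/27 kN·m
  R_B = Pa²(a+3b)/L³ = 11·(10/3)²·((10/3)+3·(20/3))/10³ = 77/27 kN
  M_B = -Pa²b/L² = -11·(10/3)²·(20/3)/10² = -220/27 kN·m
Load 4 — applied couple M₀=11 kN·m at a=4 m (b=L-a=6):
  R_A = 6M₀ab/L³ = 6·11·4·6/10³ = 198/125 kN
  M_A = M₀b(2a-b)/L² = 11·6·(2·4-6)/10² = 33/25 kN·m
  R_B = -6M₀ab/L³ = -6·11·4·6/10³ = -198/125 kN
  M_B = M₀a(2b-a)/L² = 11·4·(2·6-4)/10² = 88/25 kN·m
Superposition: R_A = 25264/675 kN, M_A = 8437/135 kN·m, R_B = 22661/675 kN, M_B = -7634/135 kN·m

R_A = 25264/675 kN, M_A = 8437/135 kN·m, R_B = 22661/675 kN, M_B = -7634/135 kN·m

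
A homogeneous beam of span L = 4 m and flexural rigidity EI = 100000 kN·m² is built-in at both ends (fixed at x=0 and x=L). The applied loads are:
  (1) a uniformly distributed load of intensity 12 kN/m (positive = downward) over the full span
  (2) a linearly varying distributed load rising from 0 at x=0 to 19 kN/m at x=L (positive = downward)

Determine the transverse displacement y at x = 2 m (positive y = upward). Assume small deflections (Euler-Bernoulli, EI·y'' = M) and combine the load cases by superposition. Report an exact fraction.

Load 1 — uniform load w=12 kN/m over full span:
  y_1 = -wx²(L-x)²/(24EI) = -12·2²·(4-2)²/(24·100000) = -1/12500 m
Load 2 — triangular load w₀=19 kN/m (0→w₀ over full span):
  y_2 = -w₀x²(L-x)²(x+2L)/(120LEI) = -19·2²·(4-2)²·(2+2·4)/(120·4·100000) = -19/300000 m
Superposition: y = Σ y_i = -43/300000 m ≈ -0.000143 m

y(2) = -43/300000 m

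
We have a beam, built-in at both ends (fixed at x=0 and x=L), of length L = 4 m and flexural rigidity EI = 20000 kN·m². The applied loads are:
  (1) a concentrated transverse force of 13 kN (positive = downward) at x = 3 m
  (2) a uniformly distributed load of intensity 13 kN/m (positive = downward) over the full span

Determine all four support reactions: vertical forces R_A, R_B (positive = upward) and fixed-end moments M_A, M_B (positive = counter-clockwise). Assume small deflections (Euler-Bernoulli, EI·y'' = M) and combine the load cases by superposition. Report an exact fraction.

R_A = 897/32 kN, M_A = 949/48 kN·m, R_B = 1183/32 kN, M_B = -1183/48 kN·m

Load 1 — point force P=13 kN at a=3 m (b=L-a=1):
  R_A = Pb²(3a+b)/L³ = 13·1²·(3·3+1)/4³ = 65/32 kN
  M_A = Pab²/L² = 13·3·1²/4² = 39/16 kN·m
  R_B = Pa²(a+3b)/L³ = 13·3²·(3+3·1)/4³ = 351/32 kN
  M_B = -Pa²b/L² = -13·3²·1/4² = -117/16 kN·m
Load 2 — uniform load w=13 kN/m over full span:
  R_A = wL/2 = 13·4/2 = 26 kN
  M_A = wL²/12 = 13·4²/12 = 52/3 kN·m
  R_B = wL/2 = 13·4/2 = 26 kN
  M_B = -wL²/12 = -13·4²/12 = -52/3 kN·m
Superposition: R_A = 897/32 kN, M_A = 949/48 kN·m, R_B = 1183/32 kN, M_B = -1183/48 kN·m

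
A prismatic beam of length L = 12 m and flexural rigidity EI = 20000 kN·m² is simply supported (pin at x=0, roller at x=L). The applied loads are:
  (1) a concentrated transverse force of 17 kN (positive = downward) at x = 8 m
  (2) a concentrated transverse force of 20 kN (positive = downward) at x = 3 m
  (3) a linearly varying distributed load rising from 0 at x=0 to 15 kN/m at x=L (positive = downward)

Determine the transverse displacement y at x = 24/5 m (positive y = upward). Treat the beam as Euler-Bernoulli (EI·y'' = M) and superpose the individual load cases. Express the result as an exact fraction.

Load 1 — point force P=17 kN at a=8 m (b=L-a=4):
  y_1 = -Pbx(L²-b²-x²)/(6LEI)  [x≤a] = -17·4·(24/5)·(12²-4²-(24/5)²)/(6·12·20000) = -5576/234375 m
Load 2 — point force P=20 kN at a=3 m (b=L-a=9):
  y_2 = -Pa(L-x)(2Lx-a²-x²)/(6LEI)  [x>a] = -20·3·(12-(24/5))·(2·12·(24/5)-3²-(24/5)²)/(6·12·20000) = -6237/250000 m
Load 3 — triangular load w₀=15 kN/m (0→w₀ over full span):
  y_3 = -w₀x(7L⁴-10L²x²+3x⁴)/(360LEI) = -15·(24/5)·(7·12⁴-10·12²·(24/5)²+3·(24/5)⁴)/(360·12·20000) = -184842/1953125 m
Superposition: y = Σ y_i = -13441691/93750000 m ≈ -0.143378 m

y(24/5) = -13441691/93750000 m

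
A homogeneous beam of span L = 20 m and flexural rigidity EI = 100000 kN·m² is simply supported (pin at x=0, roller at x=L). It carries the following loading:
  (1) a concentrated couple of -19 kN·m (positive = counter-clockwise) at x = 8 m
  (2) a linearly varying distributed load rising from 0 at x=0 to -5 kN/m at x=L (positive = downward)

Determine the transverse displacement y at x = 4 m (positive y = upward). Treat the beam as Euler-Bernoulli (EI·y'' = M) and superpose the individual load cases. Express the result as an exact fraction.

Load 1 — applied couple M₀=-19 kN·m at a=8 m (b=L-a=12):
  y_1 = (M₀x³/(6L)+C₁x)/EI  [x≤a] with C₁=M₀(3b²-L²)/(6L)=-76/15 = ((-19)·4³/(6·20)+(-76/15)·4)/100000 = -19/62500 m
Load 2 — triangular load w₀=-5 kN/m (0→w₀ over full span):
  y_2 = -w₀x(7L⁴-10L²x²+3x⁴)/(360LEI) = -(-5)·4·(7·20⁴-10·20²·4²+3·4⁴)/(360·20·100000) = 1376/46875 m
Superposition: y = Σ y_i = 5447/187500 m ≈ 0.029051 m

y(4) = 5447/187500 m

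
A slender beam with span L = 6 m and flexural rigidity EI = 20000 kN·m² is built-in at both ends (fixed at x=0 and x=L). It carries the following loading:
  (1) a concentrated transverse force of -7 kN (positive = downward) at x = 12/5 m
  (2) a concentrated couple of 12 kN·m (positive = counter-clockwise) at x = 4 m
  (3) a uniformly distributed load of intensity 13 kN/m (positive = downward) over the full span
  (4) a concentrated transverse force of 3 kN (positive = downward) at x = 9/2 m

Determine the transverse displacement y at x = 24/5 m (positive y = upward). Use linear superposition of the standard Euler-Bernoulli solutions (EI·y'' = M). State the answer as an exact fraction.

y(24/5) = -4409823/5000000000 m

Load 1 — point force P=-7 kN at a=12/5 m (b=L-a=18/5):
  y_1 = -Pa²(L-x)²(3bL-(3b+a)(L-x))/(6L³EI)  [x>a] = -(-7)·(12/5)²·(6-(24/5))²·(3·(18/5)·6-(3·(18/5)+(12/5))·(6-(24/5)))/(6·6³·20000) = 1071/9765625 m
Load 2 — applied couple M₀=12 kN·m at a=4 m (b=L-a=2):
  y_2 = (R_Ax³/6 - M_Ax²/2 - M₀(x-a)²/2)/EI  [x>a] with R_A=8/3, M_A=4 = ((8/3)·(24/5)³/6 - 4·(24/5)²/2 - 12·((24/5)-4)²/2)/20000 = -3/78125 m
Load 3 — uniform load w=13 kN/m over full span:
  y_3 = -wx²(L-x)²/(24EI) = -13·(24/5)²·(6-(24/5))²/(24·20000) = -351/390625 m
Load 4 — point force P=3 kN at a=9/2 m (b=L-a=3/2):
  y_4 = -Pa²(L-x)²(3bL-(3b+a)(L-x))/(6L³EI)  [x>a] = -3·(9/2)²·(6-(24/5))²·(3·(3/2)·6-(3·(3/2)+(9/2))·(6-(24/5)))/(6·6³·20000) = -2187/40000000 m
Superposition: y = Σ y_i = -4409823/5000000000 m ≈ -0.000882 m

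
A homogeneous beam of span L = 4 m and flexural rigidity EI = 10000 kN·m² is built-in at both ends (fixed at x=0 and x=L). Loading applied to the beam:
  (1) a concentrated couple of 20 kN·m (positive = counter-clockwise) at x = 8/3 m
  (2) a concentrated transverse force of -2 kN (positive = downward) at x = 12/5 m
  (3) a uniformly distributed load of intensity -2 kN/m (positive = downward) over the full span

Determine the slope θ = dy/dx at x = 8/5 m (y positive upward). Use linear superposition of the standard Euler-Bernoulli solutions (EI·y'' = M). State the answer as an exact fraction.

θ(8/5) = -758/5859375 rad

Load 1 — applied couple M₀=20 kN·m at a=8/3 m (b=L-a=4/3):
  θ_1 = (R_Ax²/2 - M_Ax)/EI  [x≤a] with R_A=20/3, M_A=20/3 = ((20/3)·(8/5)²/2 - (20/3)·(8/5))/10000 = -2/9375 rad
Load 2 — point force P=-2 kN at a=12/5 m (b=L-a=8/5):
  θ_2 = -Pb²x(2aL-(3a+b)x)/(2L³EI)  [x≤a] = -(-2)·(8/5)²·(8/5)·(2·(12/5)·4-(3·(12/5)+(8/5))·(8/5))/(2·4³·10000) = 64/1953125 rad
Load 3 — uniform load w=-2 kN/m over full span:
  θ_3 = -wx(L-x)(L-2x)/(12EI) = -(-2)·(8/5)·(4-(8/5))·(4-2·(8/5))/(12·10000) = 4/78125 rad
Superposition: θ = Σ θ_i = -758/5859375 rad ≈ -0.000129 rad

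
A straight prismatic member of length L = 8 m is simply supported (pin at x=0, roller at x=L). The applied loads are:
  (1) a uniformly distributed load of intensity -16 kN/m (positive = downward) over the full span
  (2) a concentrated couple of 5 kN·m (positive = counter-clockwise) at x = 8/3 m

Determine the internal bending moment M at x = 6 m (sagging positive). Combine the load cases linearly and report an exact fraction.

M(6) = -389/4 kN·m

Load 1 — uniform load w=-16 kN/m over full span:
  M_1 = wx(L-x)/2 = (-16)·6·(8-6)/2 = -96 kN·m
Load 2 — applied couple M₀=5 kN·m at a=8/3 m (b=L-a=16/3):
  M_2 = M₀x/L - M₀  [x>a] = 5·6/8 - 5 = -5/4 kN·m
Superposition: M = Σ M_i = -389/4 kN·m ≈ -97.250000 kN·m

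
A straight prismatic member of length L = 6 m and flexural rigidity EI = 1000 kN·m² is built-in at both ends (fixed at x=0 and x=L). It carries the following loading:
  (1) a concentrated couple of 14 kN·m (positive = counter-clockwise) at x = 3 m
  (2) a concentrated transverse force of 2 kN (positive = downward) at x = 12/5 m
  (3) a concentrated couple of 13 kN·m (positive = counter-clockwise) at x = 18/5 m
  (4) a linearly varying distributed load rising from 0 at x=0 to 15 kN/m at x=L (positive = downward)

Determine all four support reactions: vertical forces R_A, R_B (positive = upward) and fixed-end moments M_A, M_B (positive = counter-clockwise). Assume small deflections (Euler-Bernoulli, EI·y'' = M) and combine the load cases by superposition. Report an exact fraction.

R_A = 2677/125 kN, M_A = 6847/250 kN·m, R_B = 3198/125 kN, M_B = -5773/250 kN·m

Load 1 — applied couple M₀=14 kN·m at a=3 m (b=L-a=3):
  R_A = 6M₀ab/L³ = 6·14·3·3/6³ = 7/2 kN
  M_A = M₀b(2a-b)/L² = 14·3·(2·3-3)/6² = 7/2 kN·m
  R_B = -6M₀ab/L³ = -6·14·3·3/6³ = -7/2 kN
  M_B = M₀a(2b-a)/L² = 14·3·(2·3-3)/6² = 7/2 kN·m
Load 2 — point force P=2 kN at a=12/5 m (b=L-a=18/5):
  R_A = Pb²(3a+b)/L³ = 2·(18/5)²·(3·(12/5)+(18/5))/6³ = 162/125 kN
  M_A = Pab²/L² = 2·(12/5)·(18/5)²/6² = 216/125 kN·m
  R_B = Pa²(a+3b)/L³ = 2·(12/5)²·((12/5)+3·(18/5))/6³ = 88/125 kN
  M_B = -Pa²b/L² = -2·(12/5)²·(18/5)/6² = -144/125 kN·m
Load 3 — applied couple M₀=13 kN·m at a=18/5 m (b=L-a=12/5):
  R_A = 6M₀ab/L³ = 6·13·(18/5)·(12/5)/6³ = 78/25 kN
  M_A = M₀b(2a-b)/L² = 13·(12/5)·(2·(18/5)-(12/5))/6² = 104/25 kN·m
  R_B = -6M₀ab/L³ = -6·13·(18/5)·(12/5)/6³ = -78/25 kN
  M_B = M₀a(2b-a)/L² = 13·(18/5)·(2·(12/5)-(18/5))/6² = 39/25 kN·m
Load 4 — triangular load w₀=15 kN/m (0→w₀ over full span):
  R_A = 3w₀L/20 = 3·15·6/20 = 27/2 kN
  M_A = w₀L²/30 = 15·6²/30 = 18 kN·m
  R_B = 7w₀L/20 = 7·15·6/20 = 63/2 kN
  M_B = -w₀L²/20 = -15·6²/20 = -27 kN·m
Superposition: R_A = 2677/125 kN, M_A = 6847/250 kN·m, R_B = 3198/125 kN, M_B = -5773/250 kN·m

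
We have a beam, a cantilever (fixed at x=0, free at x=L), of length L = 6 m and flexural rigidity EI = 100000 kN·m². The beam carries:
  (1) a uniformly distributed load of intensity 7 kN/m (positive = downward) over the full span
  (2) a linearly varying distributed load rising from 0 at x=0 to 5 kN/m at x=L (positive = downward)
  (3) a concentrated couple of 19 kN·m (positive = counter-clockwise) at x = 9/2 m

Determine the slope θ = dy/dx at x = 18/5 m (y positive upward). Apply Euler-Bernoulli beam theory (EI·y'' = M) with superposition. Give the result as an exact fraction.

θ(18/5) = -36513/12500000 rad

Load 1 — uniform load w=7 kN/m over full span:
  θ_1 = -wx(x²-3Lx+3L²)/(6EI) = -7·(18/5)·((18/5)²-3·6·(18/5)+3·6²)/(6·100000) = -7371/3125000 rad
Load 2 — triangular load w₀=5 kN/m (0→w₀ over full span):
  θ_2 = (w₀Lx²/4-w₀L²x/3-w₀x⁴/(24L))/EI = (5·6·(18/5)²/4-5·6²·(18/5)/3-5·(18/5)⁴/(24·6))/100000 = -15579/12500000 rad
Load 3 — applied couple M₀=19 kN·m at a=9/2 m (b=L-a=3/2):
  θ_3 = M₀x/EI  [x≤a] = 19·(18/5)/100000 = 171/250000 rad
Superposition: θ = Σ θ_i = -36513/12500000 rad ≈ -0.002921 rad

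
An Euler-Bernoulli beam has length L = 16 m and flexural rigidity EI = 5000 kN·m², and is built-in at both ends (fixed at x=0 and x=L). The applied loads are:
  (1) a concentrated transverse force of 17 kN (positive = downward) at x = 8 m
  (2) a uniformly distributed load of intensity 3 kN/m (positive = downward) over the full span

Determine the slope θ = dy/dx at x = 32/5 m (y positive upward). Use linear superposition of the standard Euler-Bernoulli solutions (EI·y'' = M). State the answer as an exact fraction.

θ(32/5) = -1448/78125 rad

Load 1 — point force P=17 kN at a=8 m (b=L-a=8):
  θ_1 = -Pb²x(2aL-(3a+b)x)/(2L³EI)  [x≤a] = -17·8²·(32/5)·(2·8·16-(3·8+8)·(32/5))/(2·16³·5000) = -136/15625 rad
Load 2 — uniform load w=3 kN/m over full span:
  θ_2 = -wx(L-x)(L-2x)/(12EI) = -3·(32/5)·(16-(32/5))·(16-2·(32/5))/(12·5000) = -768/78125 rad
Superposition: θ = Σ θ_i = -1448/78125 rad ≈ -0.018534 rad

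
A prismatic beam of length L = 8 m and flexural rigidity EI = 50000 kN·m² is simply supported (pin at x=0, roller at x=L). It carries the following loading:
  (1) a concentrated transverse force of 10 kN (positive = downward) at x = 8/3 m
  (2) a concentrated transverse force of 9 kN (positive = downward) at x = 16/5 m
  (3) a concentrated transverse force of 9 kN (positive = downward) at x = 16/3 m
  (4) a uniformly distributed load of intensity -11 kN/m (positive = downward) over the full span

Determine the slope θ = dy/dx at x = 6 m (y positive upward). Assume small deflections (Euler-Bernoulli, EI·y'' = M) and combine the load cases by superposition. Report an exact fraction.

Load 1 — point force P=10 kN at a=8/3 m (b=L-a=16/3):
  θ_1 = -Pa(2L²-6Lx+3x²+a²)/(6LEI)  [x>a] = -10·(8/3)·(2·8²-6·8·6+3·6²+(8/3)²)/(6·8·50000) = 101/202500 rad
Load 2 — point force P=9 kN at a=16/5 m (b=L-a=24/5):
  θ_2 = -Pa(2L²-6Lx+3x²+a²)/(6LEI)  [x>a] = -9·(16/5)·(2·8²-6·8·6+3·6²+(16/5)²)/(6·8·50000) = 783/1562500 rad
Load 3 — point force P=9 kN at a=16/3 m (b=L-a=8/3):
  θ_3 = -Pa(2L²-6Lx+3x²+a²)/(6LEI)  [x>a] = -9·(16/3)·(2·8²-6·8·6+3·6²+(16/3)²)/(6·8·50000) = 53/112500 rad
Load 4 — uniform load w=-11 kN/m over full span:
  θ_4 = -w(L³-6Lx²+4x³)/(24EI) = -(-11)·(8³-6·8·6²+4·6³)/(24·50000) = -121/37500 rad
Superposition: θ = Σ θ_i = -111101/63281250 rad ≈ -0.001756 rad

θ(6) = -111101/63281250 rad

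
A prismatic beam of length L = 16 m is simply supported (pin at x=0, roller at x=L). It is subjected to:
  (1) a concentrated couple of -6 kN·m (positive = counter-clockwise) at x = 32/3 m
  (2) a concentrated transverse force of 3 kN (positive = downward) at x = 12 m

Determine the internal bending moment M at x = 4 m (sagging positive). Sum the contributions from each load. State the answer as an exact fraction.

M(4) = 3/2 kN·m

Load 1 — applied couple M₀=-6 kN·m at a=32/3 m (b=L-a=16/3):
  M_1 = M₀x/L  [x≤a] = (-6)·4/16 = -3/2 kN·m
Load 2 — point force P=3 kN at a=12 m (b=L-a=4):
  M_2 = Pbx/L  [x≤a] = 3·4·4/16 = 3 kN·m
Superposition: M = Σ M_i = 3/2 kN·m ≈ 1.500000 kN·m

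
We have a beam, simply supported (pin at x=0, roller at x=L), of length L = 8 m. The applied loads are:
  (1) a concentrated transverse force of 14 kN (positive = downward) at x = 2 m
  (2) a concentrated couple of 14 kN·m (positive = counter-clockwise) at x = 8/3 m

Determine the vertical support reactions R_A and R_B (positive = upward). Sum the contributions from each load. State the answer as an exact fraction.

R_A = 49/4 kN, R_B = 7/4 kN

Load 1 — point force P=14 kN at a=2 m (b=L-a=6):
  R_A = Pb/L = 14·6/8 = 21/2 kN
  R_B = Pa/L = 14·2/8 = 7/2 kN
Load 2 — applied couple M₀=14 kN·m at a=8/3 m (b=L-a=16/3):
  R_A = M₀/L = 14/8 = 7/4 kN
  R_B = -M₀/L = -14/8 = -7/4 kN
Superposition: R_A = 49/4 kN, R_B = 7/4 kN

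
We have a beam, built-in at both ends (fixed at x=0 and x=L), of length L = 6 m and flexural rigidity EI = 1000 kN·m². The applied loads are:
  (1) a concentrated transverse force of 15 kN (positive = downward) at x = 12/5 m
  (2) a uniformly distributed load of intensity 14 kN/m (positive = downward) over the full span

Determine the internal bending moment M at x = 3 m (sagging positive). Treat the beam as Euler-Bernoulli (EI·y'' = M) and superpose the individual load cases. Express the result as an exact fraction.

M(3) = 141/5 kN·m

Load 1 — point force P=15 kN at a=12/5 m (b=L-a=18/5):
  M_1 = Pa²(a+3b)(L-x)/L³ - Pa²b/L²  [x>a] = 15·(12/5)²·((12/5)+3·(18/5))·(6-3)/6³ - 15·(12/5)²·(18/5)/6² = 36/5 kN·m
Load 2 — uniform load w=14 kN/m over full span:
  M_2 = wLx/2 - wL²/12 - wx²/2 = 14·6·3/2 - 14·6²/12 - 14·3²/2 = 21 kN·m
Superposition: M = Σ M_i = 141/5 kN·m ≈ 28.200000 kN·m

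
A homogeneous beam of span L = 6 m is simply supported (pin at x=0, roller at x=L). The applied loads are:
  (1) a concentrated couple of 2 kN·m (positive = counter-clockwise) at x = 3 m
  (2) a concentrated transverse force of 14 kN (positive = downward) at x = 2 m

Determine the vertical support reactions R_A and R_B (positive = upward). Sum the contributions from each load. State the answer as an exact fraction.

Load 1 — applied couple M₀=2 kN·m at a=3 m (b=L-a=3):
  R_A = M₀/L = 2/6 = 1/3 kN
  R_B = -M₀/L = -2/6 = -1/3 kN
Load 2 — point force P=14 kN at a=2 m (b=L-a=4):
  R_A = Pb/L = 14·4/6 = 28/3 kN
  R_B = Pa/L = 14·2/6 = 14/3 kN
Superposition: R_A = 29/3 kN, R_B = 13/3 kN

R_A = 29/3 kN, R_B = 13/3 kN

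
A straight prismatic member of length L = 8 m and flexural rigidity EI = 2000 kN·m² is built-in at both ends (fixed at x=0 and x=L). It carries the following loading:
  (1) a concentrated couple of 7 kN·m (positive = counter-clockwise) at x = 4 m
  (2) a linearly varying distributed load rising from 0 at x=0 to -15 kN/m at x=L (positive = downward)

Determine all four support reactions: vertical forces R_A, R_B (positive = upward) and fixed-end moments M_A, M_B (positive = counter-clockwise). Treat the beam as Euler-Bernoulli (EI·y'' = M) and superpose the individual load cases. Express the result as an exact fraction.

Load 1 — applied couple M₀=7 kN·m at a=4 m (b=L-a=4):
  R_A = 6M₀ab/L³ = 6·7·4·4/8³ = 21/16 kN
  M_A = M₀b(2a-b)/L² = 7·4·(2·4-4)/8² = 7/4 kN·m
  R_B = -6M₀ab/L³ = -6·7·4·4/8³ = -21/16 kN
  M_B = M₀a(2b-a)/L² = 7·4·(2·4-4)/8² = 7/4 kN·m
Load 2 — triangular load w₀=-15 kN/m (0→w₀ over full span):
  R_A = 3w₀L/20 = 3·(-15)·8/20 = -18 kN
  M_A = w₀L²/30 = (-15)·8²/30 = -32 kN·m
  R_B = 7w₀L/20 = 7·(-15)·8/20 = -42 kN
  M_B = -w₀L²/20 = -(-15)·8²/20 = 48 kN·m
Superposition: R_A = -267/16 kN, M_A = -121/4 kN·m, R_B = -693/16 kN, M_B = 199/4 kN·m

R_A = -267/16 kN, M_A = -121/4 kN·m, R_B = -693/16 kN, M_B = 199/4 kN·m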